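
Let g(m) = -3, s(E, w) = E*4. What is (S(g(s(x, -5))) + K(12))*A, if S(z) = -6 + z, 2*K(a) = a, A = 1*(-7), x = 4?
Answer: 21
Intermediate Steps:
s(E, w) = 4*E
A = -7
K(a) = a/2
(S(g(s(x, -5))) + K(12))*A = ((-6 - 3) + (1/2)*12)*(-7) = (-9 + 6)*(-7) = -3*(-7) = 21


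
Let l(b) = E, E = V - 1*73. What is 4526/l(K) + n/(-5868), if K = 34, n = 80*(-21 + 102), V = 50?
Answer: -741878/3749 ≈ -197.89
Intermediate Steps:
n = 6480 (n = 80*81 = 6480)
E = -23 (E = 50 - 1*73 = 50 - 73 = -23)
l(b) = -23
4526/l(K) + n/(-5868) = 4526/(-23) + 6480/(-5868) = 4526*(-1/23) + 6480*(-1/5868) = -4526/23 - 180/163 = -741878/3749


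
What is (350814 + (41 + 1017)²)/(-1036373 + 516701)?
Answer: -735089/259836 ≈ -2.8290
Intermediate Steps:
(350814 + (41 + 1017)²)/(-1036373 + 516701) = (350814 + 1058²)/(-519672) = (350814 + 1119364)*(-1/519672) = 1470178*(-1/519672) = -735089/259836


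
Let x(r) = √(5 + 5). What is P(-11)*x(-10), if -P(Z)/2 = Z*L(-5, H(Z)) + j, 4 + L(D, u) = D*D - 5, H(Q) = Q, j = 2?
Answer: 348*√10 ≈ 1100.5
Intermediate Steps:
x(r) = √10
L(D, u) = -9 + D² (L(D, u) = -4 + (D*D - 5) = -4 + (D² - 5) = -4 + (-5 + D²) = -9 + D²)
P(Z) = -4 - 32*Z (P(Z) = -2*(Z*(-9 + (-5)²) + 2) = -2*(Z*(-9 + 25) + 2) = -2*(Z*16 + 2) = -2*(16*Z + 2) = -2*(2 + 16*Z) = -4 - 32*Z)
P(-11)*x(-10) = (-4 - 32*(-11))*√10 = (-4 + 352)*√10 = 348*√10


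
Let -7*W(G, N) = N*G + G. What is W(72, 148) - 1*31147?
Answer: -228757/7 ≈ -32680.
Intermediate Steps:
W(G, N) = -G/7 - G*N/7 (W(G, N) = -(N*G + G)/7 = -(G*N + G)/7 = -(G + G*N)/7 = -G/7 - G*N/7)
W(72, 148) - 1*31147 = -⅐*72*(1 + 148) - 1*31147 = -⅐*72*149 - 31147 = -10728/7 - 31147 = -228757/7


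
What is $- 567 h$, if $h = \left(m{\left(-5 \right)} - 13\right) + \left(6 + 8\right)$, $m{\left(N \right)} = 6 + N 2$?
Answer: $1701$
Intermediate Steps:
$m{\left(N \right)} = 6 + 2 N$
$h = -3$ ($h = \left(\left(6 + 2 \left(-5\right)\right) - 13\right) + \left(6 + 8\right) = \left(\left(6 - 10\right) - 13\right) + 14 = \left(-4 - 13\right) + 14 = -17 + 14 = -3$)
$- 567 h = \left(-567\right) \left(-3\right) = 1701$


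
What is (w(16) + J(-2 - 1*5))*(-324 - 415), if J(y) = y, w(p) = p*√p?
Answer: -42123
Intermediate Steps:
w(p) = p^(3/2)
(w(16) + J(-2 - 1*5))*(-324 - 415) = (16^(3/2) + (-2 - 1*5))*(-324 - 415) = (64 + (-2 - 5))*(-739) = (64 - 7)*(-739) = 57*(-739) = -42123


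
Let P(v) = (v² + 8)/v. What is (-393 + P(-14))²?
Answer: 8139609/49 ≈ 1.6611e+5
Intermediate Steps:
P(v) = (8 + v²)/v
(-393 + P(-14))² = (-393 + (-14 + 8/(-14)))² = (-393 + (-14 + 8*(-1/14)))² = (-393 + (-14 - 4/7))² = (-393 - 102/7)² = (-2853/7)² = 8139609/49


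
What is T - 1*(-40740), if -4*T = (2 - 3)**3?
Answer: 162961/4 ≈ 40740.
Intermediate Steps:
T = 1/4 (T = -(2 - 3)**3/4 = -1/4*(-1)**3 = -1/4*(-1) = 1/4 ≈ 0.25000)
T - 1*(-40740) = 1/4 - 1*(-40740) = 1/4 + 40740 = 162961/4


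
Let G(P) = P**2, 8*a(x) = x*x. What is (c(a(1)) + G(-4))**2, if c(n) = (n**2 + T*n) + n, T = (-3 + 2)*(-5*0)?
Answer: 1067089/4096 ≈ 260.52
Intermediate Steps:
a(x) = x**2/8 (a(x) = (x*x)/8 = x**2/8)
T = 0 (T = -1*0 = 0)
c(n) = n + n**2 (c(n) = (n**2 + 0*n) + n = (n**2 + 0) + n = n**2 + n = n + n**2)
(c(a(1)) + G(-4))**2 = (((1/8)*1**2)*(1 + (1/8)*1**2) + (-4)**2)**2 = (((1/8)*1)*(1 + (1/8)*1) + 16)**2 = ((1 + 1/8)/8 + 16)**2 = ((1/8)*(9/8) + 16)**2 = (9/64 + 16)**2 = (1033/64)**2 = 1067089/4096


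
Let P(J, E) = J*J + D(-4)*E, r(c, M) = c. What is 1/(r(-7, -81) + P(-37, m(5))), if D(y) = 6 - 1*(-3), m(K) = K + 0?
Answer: 1/1407 ≈ 0.00071073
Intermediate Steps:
m(K) = K
D(y) = 9 (D(y) = 6 + 3 = 9)
P(J, E) = J² + 9*E (P(J, E) = J*J + 9*E = J² + 9*E)
1/(r(-7, -81) + P(-37, m(5))) = 1/(-7 + ((-37)² + 9*5)) = 1/(-7 + (1369 + 45)) = 1/(-7 + 1414) = 1/1407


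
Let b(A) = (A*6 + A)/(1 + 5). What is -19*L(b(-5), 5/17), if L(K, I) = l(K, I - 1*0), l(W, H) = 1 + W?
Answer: 551/6 ≈ 91.833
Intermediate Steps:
b(A) = 7*A/6 (b(A) = (6*A + A)/6 = (7*A)*(1/6) = 7*A/6)
L(K, I) = 1 + K
-19*L(b(-5), 5/17) = -19*(1 + (7/6)*(-5)) = -19*(1 - 35/6) = -19*(-29/6) = 551/6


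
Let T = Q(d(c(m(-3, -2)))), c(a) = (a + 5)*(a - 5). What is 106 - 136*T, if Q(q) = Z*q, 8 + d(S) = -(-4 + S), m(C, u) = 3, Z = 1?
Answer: -1526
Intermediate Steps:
c(a) = (-5 + a)*(5 + a) (c(a) = (5 + a)*(-5 + a) = (-5 + a)*(5 + a))
d(S) = -4 - S (d(S) = -8 - (-4 + S) = -8 + (4 - S) = -4 - S)
Q(q) = q (Q(q) = 1*q = q)
T = 12 (T = -4 - (-25 + 3²) = -4 - (-25 + 9) = -4 - 1*(-16) = -4 + 16 = 12)
106 - 136*T = 106 - 136*12 = 106 - 1632 = -1526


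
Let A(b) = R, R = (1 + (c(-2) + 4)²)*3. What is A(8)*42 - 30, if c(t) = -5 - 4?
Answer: 3246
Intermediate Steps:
c(t) = -9
R = 78 (R = (1 + (-9 + 4)²)*3 = (1 + (-5)²)*3 = (1 + 25)*3 = 26*3 = 78)
A(b) = 78
A(8)*42 - 30 = 78*42 - 30 = 3276 - 30 = 3246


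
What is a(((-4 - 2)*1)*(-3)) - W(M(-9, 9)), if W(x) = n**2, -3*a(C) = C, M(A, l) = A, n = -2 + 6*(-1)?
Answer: -70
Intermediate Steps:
n = -8 (n = -2 - 6 = -8)
a(C) = -C/3
W(x) = 64 (W(x) = (-8)**2 = 64)
a(((-4 - 2)*1)*(-3)) - W(M(-9, 9)) = -(-4 - 2)*1*(-3)/3 - 1*64 = -(-6*1)*(-3)/3 - 64 = -(-2)*(-3) - 64 = -1/3*18 - 64 = -6 - 64 = -70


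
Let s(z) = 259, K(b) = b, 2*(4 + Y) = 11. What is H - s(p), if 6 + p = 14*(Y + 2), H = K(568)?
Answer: 309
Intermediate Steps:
Y = 3/2 (Y = -4 + (½)*11 = -4 + 11/2 = 3/2 ≈ 1.5000)
H = 568
p = 43 (p = -6 + 14*(3/2 + 2) = -6 + 14*(7/2) = -6 + 49 = 43)
H - s(p) = 568 - 1*259 = 568 - 259 = 309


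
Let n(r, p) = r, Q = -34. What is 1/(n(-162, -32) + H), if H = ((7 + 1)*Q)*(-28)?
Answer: 1/7454 ≈ 0.00013416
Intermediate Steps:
H = 7616 (H = ((7 + 1)*(-34))*(-28) = (8*(-34))*(-28) = -272*(-28) = 7616)
1/(n(-162, -32) + H) = 1/(-162 + 7616) = 1/7454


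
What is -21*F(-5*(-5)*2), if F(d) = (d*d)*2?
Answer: -105000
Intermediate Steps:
F(d) = 2*d² (F(d) = d²*2 = 2*d²)
-21*F(-5*(-5)*2) = -42*(-5*(-5)*2)² = -42*(25*2)² = -42*50² = -42*2500 = -21*5000 = -105000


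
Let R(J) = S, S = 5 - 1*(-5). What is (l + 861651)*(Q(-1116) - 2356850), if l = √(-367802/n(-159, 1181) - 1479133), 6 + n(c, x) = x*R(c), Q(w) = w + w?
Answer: -2032705364382 - 1179541*I*√51524618569034/2951 ≈ -2.0327e+12 - 2.8691e+9*I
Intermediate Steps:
S = 10 (S = 5 + 5 = 10)
R(J) = 10
Q(w) = 2*w
n(c, x) = -6 + 10*x (n(c, x) = -6 + x*10 = -6 + 10*x)
l = I*√51524618569034/5902 (l = √(-367802/(-6 + 10*1181) - 1479133) = √(-367802/(-6 + 11810) - 1479133) = √(-367802/11804 - 1479133) = √(-367802*1/11804 - 1479133) = √(-183901/5902 - 1479133) = √(-8730026867/5902) = I*√51524618569034/5902 ≈ 1216.2*I)
(l + 861651)*(Q(-1116) - 2356850) = (I*√51524618569034/5902 + 861651)*(2*(-1116) - 2356850) = (861651 + I*√51524618569034/5902)*(-2232 - 2356850) = (861651 + I*√51524618569034/5902)*(-2359082) = -2032705364382 - 1179541*I*√51524618569034/2951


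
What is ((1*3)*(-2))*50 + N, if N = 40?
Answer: -260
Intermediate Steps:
((1*3)*(-2))*50 + N = ((1*3)*(-2))*50 + 40 = (3*(-2))*50 + 40 = -6*50 + 40 = -300 + 40 = -260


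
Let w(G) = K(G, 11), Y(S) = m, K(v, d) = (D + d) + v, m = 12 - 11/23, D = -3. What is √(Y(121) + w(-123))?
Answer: 2*I*√13685/23 ≈ 10.172*I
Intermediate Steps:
m = 265/23 (m = 12 - 11*1/23 = 12 - 11/23 = 265/23 ≈ 11.522)
K(v, d) = -3 + d + v (K(v, d) = (-3 + d) + v = -3 + d + v)
Y(S) = 265/23
w(G) = 8 + G (w(G) = -3 + 11 + G = 8 + G)
√(Y(121) + w(-123)) = √(265/23 + (8 - 123)) = √(265/23 - 115) = √(-2380/23) = 2*I*√13685/23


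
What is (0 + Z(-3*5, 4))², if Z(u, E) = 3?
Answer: 9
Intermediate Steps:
(0 + Z(-3*5, 4))² = (0 + 3)² = 3² = 9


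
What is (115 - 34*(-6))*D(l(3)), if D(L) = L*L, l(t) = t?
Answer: 2871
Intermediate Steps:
D(L) = L**2
(115 - 34*(-6))*D(l(3)) = (115 - 34*(-6))*3**2 = (115 + 204)*9 = 319*9 = 2871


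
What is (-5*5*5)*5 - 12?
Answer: -637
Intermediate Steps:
(-5*5*5)*5 - 12 = -25*5*5 - 12 = -125*5 - 12 = -625 - 12 = -637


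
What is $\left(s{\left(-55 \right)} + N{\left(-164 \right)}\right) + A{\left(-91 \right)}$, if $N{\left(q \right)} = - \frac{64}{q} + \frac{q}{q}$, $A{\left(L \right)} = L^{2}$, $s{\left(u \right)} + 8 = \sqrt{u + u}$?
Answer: $\frac{339250}{41} + i \sqrt{110} \approx 8274.4 + 10.488 i$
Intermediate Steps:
$s{\left(u \right)} = -8 + \sqrt{2} \sqrt{u}$ ($s{\left(u \right)} = -8 + \sqrt{u + u} = -8 + \sqrt{2 u} = -8 + \sqrt{2} \sqrt{u}$)
$N{\left(q \right)} = 1 - \frac{64}{q}$ ($N{\left(q \right)} = - \frac{64}{q} + 1 = 1 - \frac{64}{q}$)
$\left(s{\left(-55 \right)} + N{\left(-164 \right)}\right) + A{\left(-91 \right)} = \left(\left(-8 + \sqrt{2} \sqrt{-55}\right) + \frac{-64 - 164}{-164}\right) + \left(-91\right)^{2} = \left(\left(-8 + \sqrt{2} i \sqrt{55}\right) - - \frac{57}{41}\right) + 8281 = \left(\left(-8 + i \sqrt{110}\right) + \frac{57}{41}\right) + 8281 = \left(- \frac{271}{41} + i \sqrt{110}\right) + 8281 = \frac{339250}{41} + i \sqrt{110}$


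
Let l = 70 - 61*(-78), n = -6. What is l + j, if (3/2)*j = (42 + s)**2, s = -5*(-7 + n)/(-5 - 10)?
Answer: 155894/27 ≈ 5773.9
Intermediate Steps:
l = 4828 (l = 70 + 4758 = 4828)
s = -13/3 (s = -5*(-7 - 6)/(-5 - 10) = -(-65)/(-15) = -(-65)*(-1)/15 = -5*13/15 = -13/3 ≈ -4.3333)
j = 25538/27 (j = 2*(42 - 13/3)**2/3 = 2*(113/3)**2/3 = (2/3)*(12769/9) = 25538/27 ≈ 945.85)
l + j = 4828 + 25538/27 = 155894/27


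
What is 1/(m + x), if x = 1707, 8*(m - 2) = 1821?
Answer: 8/15493 ≈ 0.00051636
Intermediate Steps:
m = 1837/8 (m = 2 + (1/8)*1821 = 2 + 1821/8 = 1837/8 ≈ 229.63)
1/(m + x) = 1/(1837/8 + 1707) = 1/(15493/8) = 8/15493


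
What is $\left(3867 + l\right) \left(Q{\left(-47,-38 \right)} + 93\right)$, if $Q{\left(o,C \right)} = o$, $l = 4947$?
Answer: $405444$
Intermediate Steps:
$\left(3867 + l\right) \left(Q{\left(-47,-38 \right)} + 93\right) = \left(3867 + 4947\right) \left(-47 + 93\right) = 8814 \cdot 46 = 405444$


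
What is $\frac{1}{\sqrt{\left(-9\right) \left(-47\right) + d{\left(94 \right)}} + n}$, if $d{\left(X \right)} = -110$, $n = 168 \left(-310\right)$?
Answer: $- \frac{52080}{2712326087} - \frac{\sqrt{313}}{2712326087} \approx -1.9208 \cdot 10^{-5}$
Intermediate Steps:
$n = -52080$
$\frac{1}{\sqrt{\left(-9\right) \left(-47\right) + d{\left(94 \right)}} + n} = \frac{1}{\sqrt{\left(-9\right) \left(-47\right) - 110} - 52080} = \frac{1}{\sqrt{423 - 110} - 52080} = \frac{1}{\sqrt{313} - 52080} = \frac{1}{-52080 + \sqrt{313}}$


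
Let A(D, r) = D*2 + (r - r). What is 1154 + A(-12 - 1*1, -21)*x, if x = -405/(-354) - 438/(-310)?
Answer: 9945359/9145 ≈ 1087.5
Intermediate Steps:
A(D, r) = 2*D (A(D, r) = 2*D + 0 = 2*D)
x = 46767/18290 (x = -405*(-1/354) - 438*(-1/310) = 135/118 + 219/155 = 46767/18290 ≈ 2.5570)
1154 + A(-12 - 1*1, -21)*x = 1154 + (2*(-12 - 1*1))*(46767/18290) = 1154 + (2*(-12 - 1))*(46767/18290) = 1154 + (2*(-13))*(46767/18290) = 1154 - 26*46767/18290 = 1154 - 607971/9145 = 9945359/9145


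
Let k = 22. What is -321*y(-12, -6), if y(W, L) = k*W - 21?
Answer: 91485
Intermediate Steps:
y(W, L) = -21 + 22*W (y(W, L) = 22*W - 21 = -21 + 22*W)
-321*y(-12, -6) = -321*(-21 + 22*(-12)) = -321*(-21 - 264) = -321*(-285) = 91485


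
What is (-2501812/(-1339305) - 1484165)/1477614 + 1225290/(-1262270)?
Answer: -493389281671940281/249800180612767290 ≈ -1.9751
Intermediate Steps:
(-2501812/(-1339305) - 1484165)/1477614 + 1225290/(-1262270) = (-2501812*(-1/1339305) - 1484165)*(1/1477614) + 1225290*(-1/1262270) = (2501812/1339305 - 1484165)*(1/1477614) - 122529/126227 = -1987747103513/1339305*1/1477614 - 122529/126227 = -1987747103513/1978975818270 - 122529/126227 = -493389281671940281/249800180612767290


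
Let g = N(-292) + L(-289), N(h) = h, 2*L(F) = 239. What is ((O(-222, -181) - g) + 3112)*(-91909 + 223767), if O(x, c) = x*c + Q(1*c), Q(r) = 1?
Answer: 5731537615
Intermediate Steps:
L(F) = 239/2 (L(F) = (½)*239 = 239/2)
O(x, c) = 1 + c*x (O(x, c) = x*c + 1 = c*x + 1 = 1 + c*x)
g = -345/2 (g = -292 + 239/2 = -345/2 ≈ -172.50)
((O(-222, -181) - g) + 3112)*(-91909 + 223767) = (((1 - 181*(-222)) - 1*(-345/2)) + 3112)*(-91909 + 223767) = (((1 + 40182) + 345/2) + 3112)*131858 = ((40183 + 345/2) + 3112)*131858 = (80711/2 + 3112)*131858 = (86935/2)*131858 = 5731537615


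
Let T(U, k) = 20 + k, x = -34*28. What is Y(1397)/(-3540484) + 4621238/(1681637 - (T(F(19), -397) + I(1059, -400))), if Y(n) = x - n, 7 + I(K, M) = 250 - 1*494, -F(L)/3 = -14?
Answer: 16365370839677/5956032316260 ≈ 2.7477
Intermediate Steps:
F(L) = 42 (F(L) = -3*(-14) = 42)
x = -952
I(K, M) = -251 (I(K, M) = -7 + (250 - 1*494) = -7 + (250 - 494) = -7 - 244 = -251)
Y(n) = -952 - n
Y(1397)/(-3540484) + 4621238/(1681637 - (T(F(19), -397) + I(1059, -400))) = (-952 - 1*1397)/(-3540484) + 4621238/(1681637 - ((20 - 397) - 251)) = (-952 - 1397)*(-1/3540484) + 4621238/(1681637 - (-377 - 251)) = -2349*(-1/3540484) + 4621238/(1681637 - 1*(-628)) = 2349/3540484 + 4621238/(1681637 + 628) = 2349/3540484 + 4621238/1682265 = 16365370839677/5956032316260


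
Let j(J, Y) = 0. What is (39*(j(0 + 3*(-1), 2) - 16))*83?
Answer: -51792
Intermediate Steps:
(39*(j(0 + 3*(-1), 2) - 16))*83 = (39*(0 - 16))*83 = (39*(-16))*83 = -624*83 = -51792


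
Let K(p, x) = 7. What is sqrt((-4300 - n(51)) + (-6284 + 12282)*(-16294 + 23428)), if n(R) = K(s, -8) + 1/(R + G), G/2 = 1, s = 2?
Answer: 2*sqrt(30046064693)/53 ≈ 6541.1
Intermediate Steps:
G = 2 (G = 2*1 = 2)
n(R) = 7 + 1/(2 + R) (n(R) = 7 + 1/(R + 2) = 7 + 1/(2 + R))
sqrt((-4300 - n(51)) + (-6284 + 12282)*(-16294 + 23428)) = sqrt((-4300 - (15 + 7*51)/(2 + 51)) + (-6284 + 12282)*(-16294 + 23428)) = sqrt((-4300 - (15 + 357)/53) + 5998*7134) = sqrt((-4300 - 372/53) + 42789732) = sqrt(-228272/53 + 42789732) = sqrt(2267627524/53) = 2*sqrt(30046064693)/53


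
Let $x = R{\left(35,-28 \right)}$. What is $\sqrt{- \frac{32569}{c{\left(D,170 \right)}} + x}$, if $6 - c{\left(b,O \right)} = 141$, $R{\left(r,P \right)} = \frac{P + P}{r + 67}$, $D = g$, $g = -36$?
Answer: $\frac{\sqrt{140865315}}{765} \approx 15.515$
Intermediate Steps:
$D = -36$
$R{\left(r,P \right)} = \frac{2 P}{67 + r}$
$c{\left(b,O \right)} = -135$ ($c{\left(b,O \right)} = 6 - 141 = -135$)
$x = - \frac{28}{51}$ ($x = 2 \left(-28\right) \frac{1}{67 + 35} = 2 \left(-28\right) \frac{1}{102} = - \frac{28}{51} \approx -0.54902$)
$\sqrt{- \frac{32569}{c{\left(D,170 \right)}} + x} = \sqrt{- \frac{32569}{-135} - \frac{28}{51}} = \sqrt{\left(-32569\right) \left(- \frac{1}{135}\right) - \frac{28}{51}} = \sqrt{\frac{32569}{135} - \frac{28}{51}} = \sqrt{\frac{552413}{2295}} = \frac{\sqrt{140865315}}{765}$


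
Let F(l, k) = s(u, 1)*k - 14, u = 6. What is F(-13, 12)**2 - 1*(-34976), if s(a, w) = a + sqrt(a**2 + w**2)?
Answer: 43668 + 1392*sqrt(37) ≈ 52135.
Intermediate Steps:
F(l, k) = -14 + k*(6 + sqrt(37)) (F(l, k) = (6 + sqrt(6**2 + 1**2))*k - 14 = (6 + sqrt(36 + 1))*k - 14 = (6 + sqrt(37))*k - 14 = k*(6 + sqrt(37)) - 14 = -14 + k*(6 + sqrt(37)))
F(-13, 12)**2 - 1*(-34976) = (-14 + 12*(6 + sqrt(37)))**2 - 1*(-34976) = (-14 + (72 + 12*sqrt(37)))**2 + 34976 = (58 + 12*sqrt(37))**2 + 34976 = 34976 + (58 + 12*sqrt(37))**2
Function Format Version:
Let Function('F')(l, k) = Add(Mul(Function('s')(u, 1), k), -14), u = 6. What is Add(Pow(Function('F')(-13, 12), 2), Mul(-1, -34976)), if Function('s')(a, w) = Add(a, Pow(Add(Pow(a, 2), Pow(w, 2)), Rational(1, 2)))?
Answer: Add(43668, Mul(1392, Pow(37, Rational(1, 2)))) ≈ 52135.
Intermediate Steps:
Function('F')(l, k) = Add(-14, Mul(k, Add(6, Pow(37, Rational(1, 2))))) (Function('F')(l, k) = Add(Mul(Add(6, Pow(Add(Pow(6, 2), Pow(1, 2)), Rational(1, 2))), k), -14) = Add(Mul(Add(6, Pow(Add(36, 1), Rational(1, 2))), k), -14) = Add(Mul(Add(6, Pow(37, Rational(1, 2))), k), -14) = Add(Mul(k, Add(6, Pow(37, Rational(1, 2)))), -14) = Add(-14, Mul(k, Add(6, Pow(37, Rational(1, 2))))))
Add(Pow(Function('F')(-13, 12), 2), Mul(-1, -34976)) = Add(Pow(Add(-14, Mul(12, Add(6, Pow(37, Rational(1, 2))))), 2), Mul(-1, -34976)) = Add(Pow(Add(-14, Add(72, Mul(12, Pow(37, Rational(1, 2))))), 2), 34976) = Add(Pow(Add(58, Mul(12, Pow(37, Rational(1, 2)))), 2), 34976) = Add(34976, Pow(Add(58, Mul(12, Pow(37, Rational(1, 2)))), 2))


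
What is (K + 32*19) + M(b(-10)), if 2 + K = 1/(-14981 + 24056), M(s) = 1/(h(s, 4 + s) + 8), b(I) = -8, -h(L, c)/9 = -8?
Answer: 87993031/145200 ≈ 606.01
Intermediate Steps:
h(L, c) = 72 (h(L, c) = -9*(-8) = 72)
M(s) = 1/80 (M(s) = 1/(72 + 8) = 1/80)
K = -18149/9075 (K = -2 + 1/(-14981 + 24056) = -2 + 1/9075 = -18149/9075 ≈ -1.9999)
(K + 32*19) + M(b(-10)) = (-18149/9075 + 32*19) + 1/80 = (-18149/9075 + 608) + 1/80 = 5499451/9075 + 1/80 = 87993031/145200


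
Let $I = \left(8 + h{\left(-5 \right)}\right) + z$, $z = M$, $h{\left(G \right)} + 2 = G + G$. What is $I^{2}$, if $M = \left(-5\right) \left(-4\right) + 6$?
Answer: $484$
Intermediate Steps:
$h{\left(G \right)} = -2 + 2 G$ ($h{\left(G \right)} = -2 + \left(G + G\right) = -2 + 2 G$)
$M = 26$ ($M = 20 + 6 = 26$)
$z = 26$
$I = 22$ ($I = \left(8 + \left(-2 + 2 \left(-5\right)\right)\right) + 26 = \left(8 - 12\right) + 26 = -4 + 26 = 22$)
$I^{2} = 22^{2} = 484$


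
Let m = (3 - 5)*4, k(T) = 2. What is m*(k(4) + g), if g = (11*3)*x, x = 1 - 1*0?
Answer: -280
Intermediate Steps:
x = 1 (x = 1 + 0 = 1)
m = -8 (m = -2*4 = -8)
g = 33 (g = (11*3)*1 = 33*1 = 33)
m*(k(4) + g) = -8*(2 + 33) = -8*35 = -280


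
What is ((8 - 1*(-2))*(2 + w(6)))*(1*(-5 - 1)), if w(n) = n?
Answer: -480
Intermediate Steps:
((8 - 1*(-2))*(2 + w(6)))*(1*(-5 - 1)) = ((8 - 1*(-2))*(2 + 6))*(1*(-5 - 1)) = ((8 + 2)*8)*(1*(-6)) = (10*8)*(-6) = 80*(-6) = -480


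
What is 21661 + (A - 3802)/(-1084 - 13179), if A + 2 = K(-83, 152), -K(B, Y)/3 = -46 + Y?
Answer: 308954965/14263 ≈ 21661.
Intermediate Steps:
K(B, Y) = 138 - 3*Y (K(B, Y) = -3*(-46 + Y) = 138 - 3*Y)
A = -320 (A = -2 + (138 - 3*152) = -2 + (138 - 456) = -2 - 318 = -320)
21661 + (A - 3802)/(-1084 - 13179) = 21661 + (-320 - 3802)/(-1084 - 13179) = 21661 - 4122/(-14263) = 21661 - 4122*(-1/14263) = 21661 + 4122/14263 = 308954965/14263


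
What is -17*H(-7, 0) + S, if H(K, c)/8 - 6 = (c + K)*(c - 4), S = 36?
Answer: -4588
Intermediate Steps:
H(K, c) = 48 + 8*(-4 + c)*(K + c) (H(K, c) = 48 + 8*((c + K)*(c - 4)) = 48 + 8*((K + c)*(-4 + c)) = 48 + 8*((-4 + c)*(K + c)) = 48 + 8*(-4 + c)*(K + c))
-17*H(-7, 0) + S = -17*(48 - 32*(-7) - 32*0 + 8*0**2 + 8*(-7)*0) + 36 = -17*(48 + 224 + 0 + 8*0 + 0) + 36 = -17*(48 + 224 + 0 + 0 + 0) + 36 = -17*272 + 36 = -4624 + 36 = -4588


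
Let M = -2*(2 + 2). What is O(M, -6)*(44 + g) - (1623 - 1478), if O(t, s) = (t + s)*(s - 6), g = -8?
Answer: 5903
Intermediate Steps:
M = -8 (M = -2*4 = -8)
O(t, s) = (-6 + s)*(s + t) (O(t, s) = (s + t)*(-6 + s) = (-6 + s)*(s + t))
O(M, -6)*(44 + g) - (1623 - 1478) = ((-6)² - 6*(-6) - 6*(-8) - 6*(-8))*(44 - 8) - (1623 - 1478) = (36 + 36 + 48 + 48)*36 - 1*145 = 168*36 - 145 = 6048 - 145 = 5903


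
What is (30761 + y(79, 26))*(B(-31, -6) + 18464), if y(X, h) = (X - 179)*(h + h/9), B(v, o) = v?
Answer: 4623899617/9 ≈ 5.1377e+8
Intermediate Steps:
y(X, h) = 10*h*(-179 + X)/9 (y(X, h) = (-179 + X)*(h + h*(⅑)) = (-179 + X)*(h + h/9) = (-179 + X)*(10*h/9) = 10*h*(-179 + X)/9)
(30761 + y(79, 26))*(B(-31, -6) + 18464) = (30761 + (10/9)*26*(-179 + 79))*(-31 + 18464) = (30761 + (10/9)*26*(-100))*18433 = (30761 - 26000/9)*18433 = (250849/9)*18433 = 4623899617/9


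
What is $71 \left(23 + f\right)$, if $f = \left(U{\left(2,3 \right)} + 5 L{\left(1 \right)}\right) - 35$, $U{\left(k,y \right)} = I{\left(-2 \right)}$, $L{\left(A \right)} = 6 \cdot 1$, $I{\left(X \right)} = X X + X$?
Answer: $1420$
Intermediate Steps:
$I{\left(X \right)} = X + X^{2}$ ($I{\left(X \right)} = X^{2} + X = X + X^{2}$)
$L{\left(A \right)} = 6$
$U{\left(k,y \right)} = 2$ ($U{\left(k,y \right)} = - 2 \left(1 - 2\right) = \left(-2\right) \left(-1\right) = 2$)
$f = -3$ ($f = \left(2 + 5 \cdot 6\right) - 35 = \left(2 + 30\right) - 35 = 32 - 35 = -3$)
$71 \left(23 + f\right) = 71 \left(23 - 3\right) = 71 \cdot 20 = 1420$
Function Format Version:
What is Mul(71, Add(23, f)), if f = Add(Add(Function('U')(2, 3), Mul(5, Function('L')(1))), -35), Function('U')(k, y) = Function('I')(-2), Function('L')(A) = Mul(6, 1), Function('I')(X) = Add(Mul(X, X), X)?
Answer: 1420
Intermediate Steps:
Function('I')(X) = Add(X, Pow(X, 2)) (Function('I')(X) = Add(Pow(X, 2), X) = Add(X, Pow(X, 2)))
Function('L')(A) = 6
Function('U')(k, y) = 2 (Function('U')(k, y) = Mul(-2, Add(1, -2)) = Mul(-2, -1) = 2)
f = -3 (f = Add(Add(2, Mul(5, 6)), -35) = Add(Add(2, 30), -35) = Add(32, -35) = -3)
Mul(71, Add(23, f)) = Mul(71, Add(23, -3)) = Mul(71, 20) = 1420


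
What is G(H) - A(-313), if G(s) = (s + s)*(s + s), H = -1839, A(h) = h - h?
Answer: 13527684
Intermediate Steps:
A(h) = 0
G(s) = 4*s² (G(s) = (2*s)*(2*s) = 4*s²)
G(H) - A(-313) = 4*(-1839)² - 1*0 = 4*3381921 + 0 = 13527684 + 0 = 13527684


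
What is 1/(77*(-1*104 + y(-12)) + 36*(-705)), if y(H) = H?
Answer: -1/34312 ≈ -2.9144e-5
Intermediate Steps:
1/(77*(-1*104 + y(-12)) + 36*(-705)) = 1/(77*(-1*104 - 12) + 36*(-705)) = 1/(77*(-104 - 12) - 25380) = 1/(77*(-116) - 25380) = 1/(-8932 - 25380) = 1/(-34312) = -1/34312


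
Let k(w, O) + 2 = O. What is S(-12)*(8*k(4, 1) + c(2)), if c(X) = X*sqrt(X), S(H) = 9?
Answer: -72 + 18*sqrt(2) ≈ -46.544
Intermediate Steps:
k(w, O) = -2 + O
c(X) = X**(3/2)
S(-12)*(8*k(4, 1) + c(2)) = 9*(8*(-2 + 1) + 2**(3/2)) = 9*(8*(-1) + 2*sqrt(2)) = 9*(-8 + 2*sqrt(2)) = -72 + 18*sqrt(2)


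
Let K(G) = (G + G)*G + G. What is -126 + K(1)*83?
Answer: 123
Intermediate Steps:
K(G) = G + 2*G**2 (K(G) = (2*G)*G + G = 2*G**2 + G = G + 2*G**2)
-126 + K(1)*83 = -126 + (1*(1 + 2*1))*83 = -126 + (1*(1 + 2))*83 = -126 + (1*3)*83 = -126 + 3*83 = -126 + 249 = 123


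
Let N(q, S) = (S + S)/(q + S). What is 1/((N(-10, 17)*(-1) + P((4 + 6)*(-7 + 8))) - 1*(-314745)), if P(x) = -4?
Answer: 7/2203153 ≈ 3.1773e-6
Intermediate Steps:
N(q, S) = 2*S/(S + q) (N(q, S) = (2*S)/(S + q) = 2*S/(S + q))
1/((N(-10, 17)*(-1) + P((4 + 6)*(-7 + 8))) - 1*(-314745)) = 1/(((2*17/(17 - 10))*(-1) - 4) - 1*(-314745)) = 1/(((2*17/7)*(-1) - 4) + 314745) = 1/(((2*17*(1/7))*(-1) - 4) + 314745) = 1/(((34/7)*(-1) - 4) + 314745) = 1/((-34/7 - 4) + 314745) = 1/(-62/7 + 314745) = 1/(2203153/7) = 7/2203153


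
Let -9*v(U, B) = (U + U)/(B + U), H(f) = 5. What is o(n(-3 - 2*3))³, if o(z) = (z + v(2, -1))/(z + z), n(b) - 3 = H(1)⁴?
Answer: 351895816/2821151997 ≈ 0.12473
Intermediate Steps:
v(U, B) = -2*U/(9*(B + U)) (v(U, B) = -(U + U)/(9*(B + U)) = -2*U/(9*(B + U)))
n(b) = 628 (n(b) = 3 + 5⁴ = 3 + 625 = 628)
o(z) = (-4/9 + z)/(2*z) (o(z) = (z - 2*2/(9*(-1) + 9*2))/(z + z) = (z - 2*2/(-9 + 18))/((2*z)) = (z - 2*2/9)*(1/(2*z)) = (z - 2*2*⅑)*(1/(2*z)) = (z - 4/9)*(1/(2*z)) = (-4/9 + z)*(1/(2*z)) = (-4/9 + z)/(2*z))
o(n(-3 - 2*3))³ = ((1/18)*(-4 + 9*628)/628)³ = ((1/18)*(1/628)*(-4 + 5652))³ = ((1/18)*(1/628)*5648)³ = (706/1413)³ = 351895816/2821151997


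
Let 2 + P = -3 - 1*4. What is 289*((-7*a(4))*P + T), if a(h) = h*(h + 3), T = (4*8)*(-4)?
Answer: 472804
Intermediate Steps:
T = -128 (T = 32*(-4) = -128)
P = -9 (P = -2 + (-3 - 1*4) = -2 + (-3 - 4) = -2 - 7 = -9)
a(h) = h*(3 + h)
289*((-7*a(4))*P + T) = 289*(-28*(3 + 4)*(-9) - 128) = 289*(-28*7*(-9) - 128) = 289*(-7*28*(-9) - 128) = 289*(-196*(-9) - 128) = 289*(1764 - 128) = 289*1636 = 472804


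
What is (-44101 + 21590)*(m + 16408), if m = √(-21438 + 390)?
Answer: -369360488 - 45022*I*√5262 ≈ -3.6936e+8 - 3.2659e+6*I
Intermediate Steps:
m = 2*I*√5262 (m = √(-21048) = 2*I*√5262 ≈ 145.08*I)
(-44101 + 21590)*(m + 16408) = (-44101 + 21590)*(2*I*√5262 + 16408) = -22511*(16408 + 2*I*√5262) = -369360488 - 45022*I*√5262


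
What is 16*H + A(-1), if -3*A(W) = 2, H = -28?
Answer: -1346/3 ≈ -448.67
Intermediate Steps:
A(W) = -2/3 (A(W) = -1/3*2 = -2/3)
16*H + A(-1) = 16*(-28) - 2/3 = -448 - 2/3 = -1346/3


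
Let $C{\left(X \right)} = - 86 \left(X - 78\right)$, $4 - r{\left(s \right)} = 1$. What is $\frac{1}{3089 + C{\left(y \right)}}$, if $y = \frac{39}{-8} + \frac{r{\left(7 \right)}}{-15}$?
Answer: $\frac{20}{204669} \approx 9.7719 \cdot 10^{-5}$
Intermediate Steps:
$r{\left(s \right)} = 3$ ($r{\left(s \right)} = 4 - 1 = 3$)
$y = - \frac{203}{40}$ ($y = \frac{39}{-8} + \frac{3}{-15} = 39 \left(- \frac{1}{8}\right) + 3 \left(- \frac{1}{15}\right) = - \frac{39}{8} - \frac{1}{5} = - \frac{203}{40} \approx -5.075$)
$C{\left(X \right)} = 6708 - 86 X$ ($C{\left(X \right)} = - 86 \left(-78 + X\right) = 6708 - 86 X$)
$\frac{1}{3089 + C{\left(y \right)}} = \frac{1}{3089 + \left(6708 - - \frac{8729}{20}\right)} = \frac{1}{3089 + \left(6708 + \frac{8729}{20}\right)} = \frac{1}{3089 + \frac{142889}{20}} = \frac{1}{\frac{204669}{20}} = \frac{20}{204669}$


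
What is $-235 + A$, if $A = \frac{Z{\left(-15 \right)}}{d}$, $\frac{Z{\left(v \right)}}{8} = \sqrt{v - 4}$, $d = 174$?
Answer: $-235 + \frac{4 i \sqrt{19}}{87} \approx -235.0 + 0.20041 i$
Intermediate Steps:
$Z{\left(v \right)} = 8 \sqrt{-4 + v}$ ($Z{\left(v \right)} = 8 \sqrt{v - 4} = 8 \sqrt{-4 + v}$)
$A = \frac{4 i \sqrt{19}}{87}$ ($A = \frac{8 \sqrt{-4 - 15}}{174} = 8 \sqrt{-19} \cdot \frac{1}{174} = 8 i \sqrt{19} \cdot \frac{1}{174} = \frac{4 i \sqrt{19}}{87} \approx 0.20041 i$)
$-235 + A = -235 + \frac{4 i \sqrt{19}}{87}$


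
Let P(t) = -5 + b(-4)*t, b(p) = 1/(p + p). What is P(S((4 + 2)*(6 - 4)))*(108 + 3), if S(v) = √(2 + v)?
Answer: -555 - 111*√14/8 ≈ -606.92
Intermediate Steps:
b(p) = 1/(2*p)
P(t) = -5 - t/8 (P(t) = -5 + ((½)/(-4))*t = -5 + ((½)*(-¼))*t = -5 - t/8)
P(S((4 + 2)*(6 - 4)))*(108 + 3) = (-5 - √(2 + (4 + 2)*(6 - 4))/8)*(108 + 3) = (-5 - √(2 + 6*2)/8)*111 = (-5 - √(2 + 12)/8)*111 = (-5 - √14/8)*111 = -555 - 111*√14/8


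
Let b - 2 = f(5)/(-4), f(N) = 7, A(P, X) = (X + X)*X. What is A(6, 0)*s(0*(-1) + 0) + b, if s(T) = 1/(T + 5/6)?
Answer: 1/4 ≈ 0.25000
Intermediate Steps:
A(P, X) = 2*X**2 (A(P, X) = (2*X)*X = 2*X**2)
s(T) = 1/(5/6 + T) (s(T) = 1/(T + 5*(1/6)) = 1/(T + 5/6) = 1/(5/6 + T))
b = 1/4 (b = 2 + 7/(-4) = 2 + 7*(-1/4) = 2 - 7/4 = 1/4 ≈ 0.25000)
A(6, 0)*s(0*(-1) + 0) + b = (2*0**2)*(6/(5 + 6*(0*(-1) + 0))) + 1/4 = (2*0)*(6/(5 + 6*(0 + 0))) + 1/4 = 0*(6/(5 + 6*0)) + 1/4 = 0*(6/(5 + 0)) + 1/4 = 0*(6/5) + 1/4 = 0 + 1/4 = 1/4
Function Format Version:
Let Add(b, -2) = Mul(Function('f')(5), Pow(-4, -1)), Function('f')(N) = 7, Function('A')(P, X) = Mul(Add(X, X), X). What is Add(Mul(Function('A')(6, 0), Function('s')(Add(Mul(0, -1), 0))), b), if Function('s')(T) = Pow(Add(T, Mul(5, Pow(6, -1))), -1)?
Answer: Rational(1, 4) ≈ 0.25000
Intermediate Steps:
Function('A')(P, X) = Mul(2, Pow(X, 2)) (Function('A')(P, X) = Mul(Mul(2, X), X) = Mul(2, Pow(X, 2)))
Function('s')(T) = Pow(Add(Rational(5, 6), T), -1) (Function('s')(T) = Pow(Add(T, Mul(5, Rational(1, 6))), -1) = Pow(Add(T, Rational(5, 6)), -1) = Pow(Add(Rational(5, 6), T), -1))
b = Rational(1, 4) (b = Add(2, Mul(7, Pow(-4, -1))) = Add(2, Mul(7, Rational(-1, 4))) = Add(2, Rational(-7, 4)) = Rational(1, 4) ≈ 0.25000)
Add(Mul(Function('A')(6, 0), Function('s')(Add(Mul(0, -1), 0))), b) = Add(Mul(Mul(2, Pow(0, 2)), Mul(6, Pow(Add(5, Mul(6, Add(Mul(0, -1), 0))), -1))), Rational(1, 4)) = Add(Mul(Mul(2, 0), Mul(6, Pow(Add(5, Mul(6, Add(0, 0))), -1))), Rational(1, 4)) = Add(Mul(0, Mul(6, Pow(Add(5, Mul(6, 0)), -1))), Rational(1, 4)) = Add(Mul(0, Mul(6, Pow(Add(5, 0), -1))), Rational(1, 4)) = Add(Mul(0, Mul(6, Pow(5, -1))), Rational(1, 4)) = Add(Mul(0, Mul(6, Rational(1, 5))), Rational(1, 4)) = Add(Mul(0, Rational(6, 5)), Rational(1, 4)) = Add(0, Rational(1, 4)) = Rational(1, 4)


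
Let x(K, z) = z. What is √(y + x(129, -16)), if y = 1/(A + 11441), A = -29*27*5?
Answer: I*√906243290/7526 ≈ 4.0*I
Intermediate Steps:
A = -3915 (A = -783*5 = -3915)
y = 1/7526 (y = 1/(-3915 + 11441) = 1/7526 ≈ 0.00013287)
√(y + x(129, -16)) = √(1/7526 - 16) = √(-120415/7526) = I*√906243290/7526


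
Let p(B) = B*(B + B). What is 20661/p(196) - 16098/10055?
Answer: -1029095181/772545760 ≈ -1.3321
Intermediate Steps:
p(B) = 2*B² (p(B) = B*(2*B) = 2*B²)
20661/p(196) - 16098/10055 = 20661/((2*196²)) - 16098/10055 = 20661/((2*38416)) - 16098*1/10055 = 20661/76832 - 16098/10055 = -1029095181/772545760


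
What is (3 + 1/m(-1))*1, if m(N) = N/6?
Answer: -3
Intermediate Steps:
m(N) = N/6 (m(N) = N*(⅙) = N/6)
(3 + 1/m(-1))*1 = (3 + 1/((⅙)*(-1)))*1 = (3 + 1/(-⅙))*1 = (3 - 6)*1 = -3*1 = -3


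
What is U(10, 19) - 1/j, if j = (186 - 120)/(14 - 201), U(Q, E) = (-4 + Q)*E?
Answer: 701/6 ≈ 116.83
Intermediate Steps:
U(Q, E) = E*(-4 + Q)
j = -6/17 (j = 66/(-187) = 66*(-1/187) = -6/17 ≈ -0.35294)
U(10, 19) - 1/j = 19*(-4 + 10) - 1/(-6/17) = 19*6 - 1*(-17/6) = 114 + 17/6 = 701/6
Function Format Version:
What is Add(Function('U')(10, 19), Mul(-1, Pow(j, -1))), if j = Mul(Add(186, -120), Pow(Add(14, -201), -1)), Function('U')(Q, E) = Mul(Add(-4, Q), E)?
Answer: Rational(701, 6) ≈ 116.83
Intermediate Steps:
Function('U')(Q, E) = Mul(E, Add(-4, Q))
j = Rational(-6, 17) (j = Mul(66, Pow(-187, -1)) = Mul(66, Rational(-1, 187)) = Rational(-6, 17) ≈ -0.35294)
Add(Function('U')(10, 19), Mul(-1, Pow(j, -1))) = Add(Mul(19, Add(-4, 10)), Mul(-1, Pow(Rational(-6, 17), -1))) = Add(Mul(19, 6), Mul(-1, Rational(-17, 6))) = Add(114, Rational(17, 6)) = Rational(701, 6)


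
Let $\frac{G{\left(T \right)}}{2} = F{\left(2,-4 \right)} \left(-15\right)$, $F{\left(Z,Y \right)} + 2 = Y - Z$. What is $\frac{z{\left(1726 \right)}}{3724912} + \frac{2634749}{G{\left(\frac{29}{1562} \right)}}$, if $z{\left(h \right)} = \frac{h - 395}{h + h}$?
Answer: $\frac{2117415412069201}{192875943360} \approx 10978.0$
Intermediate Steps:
$F{\left(Z,Y \right)} = -2 + Y - Z$ ($F{\left(Z,Y \right)} = -2 + \left(Y - Z\right) = -2 + Y - Z$)
$z{\left(h \right)} = \frac{-395 + h}{2 h}$
$G{\left(T \right)} = 240$ ($G{\left(T \right)} = 2 \left(-2 - 4 - 2\right) \left(-15\right) = 2 \left(\left(-8\right) \left(-15\right)\right) = 2 \cdot 120 = 240$)
$\frac{z{\left(1726 \right)}}{3724912} + \frac{2634749}{G{\left(\frac{29}{1562} \right)}} = \frac{\frac{1}{2} \cdot \frac{1}{1726} \left(-395 + 1726\right)}{3724912} + \frac{2634749}{240} = \frac{1}{2} \cdot \frac{1}{1726} \cdot 1331 \cdot \frac{1}{3724912} + 2634749 \cdot \frac{1}{240} = \frac{1331}{3452} \cdot \frac{1}{3724912} + \frac{2634749}{240} = \frac{1331}{12858396224} + \frac{2634749}{240} = \frac{2117415412069201}{192875943360}$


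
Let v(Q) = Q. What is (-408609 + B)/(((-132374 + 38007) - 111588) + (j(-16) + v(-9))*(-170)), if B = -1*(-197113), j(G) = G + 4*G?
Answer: 211496/190825 ≈ 1.1083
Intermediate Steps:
j(G) = 5*G
B = 197113
(-408609 + B)/(((-132374 + 38007) - 111588) + (j(-16) + v(-9))*(-170)) = (-408609 + 197113)/(((-132374 + 38007) - 111588) + (5*(-16) - 9)*(-170)) = -211496/((-94367 - 111588) + (-80 - 9)*(-170)) = -211496/(-205955 - 89*(-170)) = -211496/(-205955 + 15130) = -211496/(-190825) = -211496*(-1/190825) = 211496/190825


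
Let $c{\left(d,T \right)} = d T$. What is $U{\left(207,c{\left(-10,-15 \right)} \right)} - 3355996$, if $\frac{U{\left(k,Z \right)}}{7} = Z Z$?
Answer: $-3198496$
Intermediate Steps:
$c{\left(d,T \right)} = T d$
$U{\left(k,Z \right)} = 7 Z^{2}$ ($U{\left(k,Z \right)} = 7 Z Z = 7 Z^{2}$)
$U{\left(207,c{\left(-10,-15 \right)} \right)} - 3355996 = 7 \left(\left(-15\right) \left(-10\right)\right)^{2} - 3355996 = 7 \cdot 150^{2} - 3355996 = 7 \cdot 22500 - 3355996 = 157500 - 3355996 = -3198496$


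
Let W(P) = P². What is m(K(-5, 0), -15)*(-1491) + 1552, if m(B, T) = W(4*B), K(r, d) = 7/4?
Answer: -71507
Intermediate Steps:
K(r, d) = 7/4 (K(r, d) = 7*(¼) = 7/4)
m(B, T) = 16*B² (m(B, T) = (4*B)² = 16*B²)
m(K(-5, 0), -15)*(-1491) + 1552 = (16*(7/4)²)*(-1491) + 1552 = (16*(49/16))*(-1491) + 1552 = 49*(-1491) + 1552 = -73059 + 1552 = -71507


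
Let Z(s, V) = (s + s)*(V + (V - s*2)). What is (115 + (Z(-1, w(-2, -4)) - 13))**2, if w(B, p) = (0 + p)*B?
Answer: 4356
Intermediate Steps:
w(B, p) = B*p (w(B, p) = p*B = B*p)
Z(s, V) = 2*s*(-2*s + 2*V) (Z(s, V) = (2*s)*(V + (V - 2*s)) = (2*s)*(-2*s + 2*V) = 2*s*(-2*s + 2*V))
(115 + (Z(-1, w(-2, -4)) - 13))**2 = (115 + (4*(-1)*(-2*(-4) - 1*(-1)) - 13))**2 = (115 + (4*(-1)*(8 + 1) - 13))**2 = (115 + (4*(-1)*9 - 13))**2 = (115 + (-36 - 13))**2 = (115 - 49)**2 = 66**2 = 4356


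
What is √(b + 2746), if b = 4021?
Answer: √6767 ≈ 82.262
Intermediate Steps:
√(b + 2746) = √(4021 + 2746) = √6767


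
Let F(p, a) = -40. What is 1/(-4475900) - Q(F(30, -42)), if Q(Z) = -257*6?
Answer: 6901837799/4475900 ≈ 1542.0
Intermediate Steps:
Q(Z) = -1542
1/(-4475900) - Q(F(30, -42)) = 1/(-4475900) - 1*(-1542) = -1/4475900 + 1542 = 6901837799/4475900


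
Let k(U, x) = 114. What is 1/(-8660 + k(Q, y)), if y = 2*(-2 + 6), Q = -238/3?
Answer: -1/8546 ≈ -0.00011701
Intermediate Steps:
Q = -238/3 (Q = -238*⅓ = -238/3 ≈ -79.333)
y = 8 (y = 2*4 = 8)
1/(-8660 + k(Q, y)) = 1/(-8660 + 114) = 1/(-8546) = -1/8546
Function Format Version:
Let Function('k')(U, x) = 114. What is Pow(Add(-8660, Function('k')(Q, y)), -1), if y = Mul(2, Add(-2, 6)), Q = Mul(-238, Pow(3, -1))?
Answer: Rational(-1, 8546) ≈ -0.00011701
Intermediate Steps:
Q = Rational(-238, 3) (Q = Mul(-238, Rational(1, 3)) = Rational(-238, 3) ≈ -79.333)
y = 8 (y = Mul(2, 4) = 8)
Pow(Add(-8660, Function('k')(Q, y)), -1) = Pow(Add(-8660, 114), -1) = Pow(-8546, -1) = Rational(-1, 8546)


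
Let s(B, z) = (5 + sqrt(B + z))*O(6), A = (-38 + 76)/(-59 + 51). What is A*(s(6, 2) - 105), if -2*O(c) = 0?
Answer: 1995/4 ≈ 498.75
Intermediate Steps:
O(c) = 0 (O(c) = -1/2*0 = 0)
A = -19/4 (A = 38/(-8) = 38*(-1/8) = -19/4 ≈ -4.7500)
s(B, z) = 0 (s(B, z) = (5 + sqrt(B + z))*0 = 0)
A*(s(6, 2) - 105) = -19*(0 - 105)/4 = -19/4*(-105) = 1995/4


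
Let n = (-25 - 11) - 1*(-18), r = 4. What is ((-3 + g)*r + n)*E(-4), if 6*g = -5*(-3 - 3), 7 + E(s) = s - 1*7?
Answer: 180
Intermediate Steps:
E(s) = -14 + s (E(s) = -7 + (s - 1*7) = -7 + (s - 7) = -7 + (-7 + s) = -14 + s)
g = 5 (g = (-5*(-3 - 3))/6 = (-5*(-6))/6 = (⅙)*30 = 5)
n = -18 (n = -36 + 18 = -18)
((-3 + g)*r + n)*E(-4) = ((-3 + 5)*4 - 18)*(-14 - 4) = (2*4 - 18)*(-18) = (8 - 18)*(-18) = -10*(-18) = 180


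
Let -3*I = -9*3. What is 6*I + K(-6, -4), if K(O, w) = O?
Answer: 48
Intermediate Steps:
I = 9 (I = -(-3)*3 = -⅓*(-27) = 9)
6*I + K(-6, -4) = 6*9 - 6 = 54 - 6 = 48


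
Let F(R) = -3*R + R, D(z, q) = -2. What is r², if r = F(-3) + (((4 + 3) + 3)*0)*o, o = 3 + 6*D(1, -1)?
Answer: 36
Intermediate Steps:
o = -9 (o = 3 + 6*(-2) = 3 - 12 = -9)
F(R) = -2*R
r = 6 (r = -2*(-3) + (((4 + 3) + 3)*0)*(-9) = 6 + ((7 + 3)*0)*(-9) = 6 + (10*0)*(-9) = 6 + 0*(-9) = 6 + 0 = 6)
r² = 6² = 36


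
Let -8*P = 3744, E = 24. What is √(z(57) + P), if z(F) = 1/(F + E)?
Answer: I*√37907/9 ≈ 21.633*I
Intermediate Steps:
P = -468 (P = -⅛*3744 = -468)
z(F) = 1/(24 + F) (z(F) = 1/(F + 24) = 1/(24 + F))
√(z(57) + P) = √(1/(24 + 57) - 468) = √(1/81 - 468) = √(-37907/81) = I*√37907/9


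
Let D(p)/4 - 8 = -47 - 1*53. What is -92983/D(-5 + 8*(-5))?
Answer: 92983/368 ≈ 252.67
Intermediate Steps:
D(p) = -368 (D(p) = 32 + 4*(-47 - 1*53) = 32 + 4*(-47 - 53) = 32 + 4*(-100) = 32 - 400 = -368)
-92983/D(-5 + 8*(-5)) = -92983/(-368) = -92983*(-1/368) = 92983/368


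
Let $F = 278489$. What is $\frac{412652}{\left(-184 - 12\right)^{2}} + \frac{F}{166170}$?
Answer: $\frac{9908602033}{797948340} \approx 12.418$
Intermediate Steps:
$\frac{412652}{\left(-184 - 12\right)^{2}} + \frac{F}{166170} = \frac{412652}{\left(-184 - 12\right)^{2}} + \frac{278489}{166170} = \frac{412652}{\left(-196\right)^{2}} + 278489 \cdot \frac{1}{166170} = \frac{412652}{38416} + \frac{278489}{166170} = 412652 \cdot \frac{1}{38416} + \frac{278489}{166170} = \frac{103163}{9604} + \frac{278489}{166170} = \frac{9908602033}{797948340}$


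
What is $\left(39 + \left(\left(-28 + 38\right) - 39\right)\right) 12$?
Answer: $120$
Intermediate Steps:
$\left(39 + \left(\left(-28 + 38\right) - 39\right)\right) 12 = \left(39 + \left(10 - 39\right)\right) 12 = \left(39 - 29\right) 12 = 10 \cdot 12 = 120$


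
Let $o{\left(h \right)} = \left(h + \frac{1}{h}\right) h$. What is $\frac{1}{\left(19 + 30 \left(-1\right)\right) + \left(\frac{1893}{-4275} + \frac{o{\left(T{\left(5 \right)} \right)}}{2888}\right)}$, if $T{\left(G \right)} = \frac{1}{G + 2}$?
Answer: $- \frac{5306700}{60721669} \approx -0.087394$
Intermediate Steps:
$T{\left(G \right)} = \frac{1}{2 + G}$
$o{\left(h \right)} = h \left(h + \frac{1}{h}\right)$
$\frac{1}{\left(19 + 30 \left(-1\right)\right) + \left(\frac{1893}{-4275} + \frac{o{\left(T{\left(5 \right)} \right)}}{2888}\right)} = \frac{1}{\left(19 + 30 \left(-1\right)\right) + \left(\frac{1893}{-4275} + \frac{1 + \left(\frac{1}{2 + 5}\right)^{2}}{2888}\right)} = \frac{1}{\left(19 - 30\right) + \left(1893 \left(- \frac{1}{4275}\right) + \left(1 + \left(\frac{1}{7}\right)^{2}\right) \frac{1}{2888}\right)} = \frac{1}{-11 - \left(\frac{631}{1425} - \left(1 + \left(\frac{1}{7}\right)^{2}\right) \frac{1}{2888}\right)} = \frac{1}{-11 - \left(\frac{631}{1425} - \left(1 + \frac{1}{49}\right) \frac{1}{2888}\right)} = \frac{1}{-11 + \left(- \frac{631}{1425} + \frac{50}{49} \cdot \frac{1}{2888}\right)} = \frac{1}{-11 + \left(- \frac{631}{1425} + \frac{25}{70756}\right)} = \frac{1}{-11 - \frac{2347969}{5306700}} = \frac{1}{- \frac{60721669}{5306700}} = - \frac{5306700}{60721669}$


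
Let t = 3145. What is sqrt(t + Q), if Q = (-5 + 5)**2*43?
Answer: sqrt(3145) ≈ 56.080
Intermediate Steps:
Q = 0 (Q = 0**2*43 = 0*43 = 0)
sqrt(t + Q) = sqrt(3145 + 0) = sqrt(3145)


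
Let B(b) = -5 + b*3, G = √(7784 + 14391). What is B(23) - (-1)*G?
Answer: 64 + 5*√887 ≈ 212.91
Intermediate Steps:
G = 5*√887 (G = √22175 = 5*√887 ≈ 148.91)
B(b) = -5 + 3*b
B(23) - (-1)*G = (-5 + 3*23) - (-1)*5*√887 = (-5 + 69) - (-5)*√887 = 64 + 5*√887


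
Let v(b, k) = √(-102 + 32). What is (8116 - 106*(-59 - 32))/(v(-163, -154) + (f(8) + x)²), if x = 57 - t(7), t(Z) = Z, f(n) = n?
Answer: 29875684/5658283 - 8881*I*√70/5658283 ≈ 5.28 - 0.013132*I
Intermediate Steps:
x = 50 (x = 57 - 1*7 = 57 - 7 = 50)
v(b, k) = I*√70 (v(b, k) = √(-70) = I*√70)
(8116 - 106*(-59 - 32))/(v(-163, -154) + (f(8) + x)²) = (8116 - 106*(-59 - 32))/(I*√70 + (8 + 50)²) = (8116 - 106*(-91))/(I*√70 + 58²) = (8116 + 9646)/(I*√70 + 3364) = 17762/(3364 + I*√70)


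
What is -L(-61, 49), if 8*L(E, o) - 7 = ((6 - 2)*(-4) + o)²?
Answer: -137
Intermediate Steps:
L(E, o) = 7/8 + (-16 + o)²/8 (L(E, o) = 7/8 + ((6 - 2)*(-4) + o)²/8 = 7/8 + (4*(-4) + o)²/8 = 7/8 + (-16 + o)²/8)
-L(-61, 49) = -(7/8 + (-16 + 49)²/8) = -(7/8 + (⅛)*33²) = -(7/8 + (⅛)*1089) = -(7/8 + 1089/8) = -1*137 = -137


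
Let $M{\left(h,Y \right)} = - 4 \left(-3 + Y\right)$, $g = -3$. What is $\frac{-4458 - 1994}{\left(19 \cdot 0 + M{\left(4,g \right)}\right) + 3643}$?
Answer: $- \frac{6452}{3667} \approx -1.7595$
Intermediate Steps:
$M{\left(h,Y \right)} = 12 - 4 Y$
$\frac{-4458 - 1994}{\left(19 \cdot 0 + M{\left(4,g \right)}\right) + 3643} = \frac{-4458 - 1994}{\left(19 \cdot 0 + \left(12 - -12\right)\right) + 3643} = - \frac{6452}{\left(0 + \left(12 + 12\right)\right) + 3643} = - \frac{6452}{\left(0 + 24\right) + 3643} = - \frac{6452}{24 + 3643} = - \frac{6452}{3667}$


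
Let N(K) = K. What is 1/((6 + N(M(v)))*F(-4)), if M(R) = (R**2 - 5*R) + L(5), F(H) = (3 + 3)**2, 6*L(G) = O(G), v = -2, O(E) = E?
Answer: 1/750 ≈ 0.0013333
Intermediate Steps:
L(G) = G/6
F(H) = 36 (F(H) = 6**2 = 36)
M(R) = 5/6 + R**2 - 5*R (M(R) = (R**2 - 5*R) + (1/6)*5 = (R**2 - 5*R) + 5/6 = 5/6 + R**2 - 5*R)
1/((6 + N(M(v)))*F(-4)) = 1/((6 + (5/6 + (-2)**2 - 5*(-2)))*36) = 1/((6 + (5/6 + 4 + 10))*36) = 1/((6 + 89/6)*36) = 1/((125/6)*36) = 1/750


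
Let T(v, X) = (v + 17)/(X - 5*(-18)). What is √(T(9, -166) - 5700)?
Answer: I*√8231294/38 ≈ 75.501*I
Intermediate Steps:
T(v, X) = (17 + v)/(90 + X) (T(v, X) = (17 + v)/(X + 90) = (17 + v)/(90 + X))
√(T(9, -166) - 5700) = √((17 + 9)/(90 - 166) - 5700) = √(26/(-76) - 5700) = √(-1/76*26 - 5700) = √(-13/38 - 5700) = √(-216613/38) = I*√8231294/38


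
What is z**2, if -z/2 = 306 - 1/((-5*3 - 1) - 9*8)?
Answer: 725171041/1936 ≈ 3.7457e+5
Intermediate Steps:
z = -26929/44 (z = -2*(306 - 1/((-5*3 - 1) - 9*8)) = -2*(306 - 1/((-15 - 1) - 72)) = -2*(306 - 1/(-16 - 72)) = -2*(306 - 1/(-88)) = -2*(306 - 1*(-1/88)) = -2*(306 + 1/88) = -2*26929/88 = -26929/44 ≈ -612.02)
z**2 = (-26929/44)**2 = 725171041/1936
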